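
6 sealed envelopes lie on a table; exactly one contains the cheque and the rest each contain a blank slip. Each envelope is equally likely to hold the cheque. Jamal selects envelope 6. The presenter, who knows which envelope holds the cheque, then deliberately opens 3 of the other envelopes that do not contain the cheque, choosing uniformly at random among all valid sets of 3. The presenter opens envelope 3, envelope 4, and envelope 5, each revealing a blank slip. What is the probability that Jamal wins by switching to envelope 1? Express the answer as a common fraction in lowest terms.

Apply Bayes' rule, conditioning on where the cheque actually is.
If it is in either of envelopes 1 and 2 (prior 1/6 each): the presenter has 4 equally likely choices, so probability 1/4; weight (1/6)·(1/4) = 1/24 each.
If it is in any of envelopes 3, 4, and 5 (prior 1/6 each): that envelope was opened and seen not to hold the prize — ruled out; weight (1/6)·0 = 0 each.
If it is in envelope 6 (prior 1/6): the presenter has 10 equally likely choices, so probability 1/10; weight (1/6)·(1/10) = 1/60.
The weights sum to 1/10.
So P(the cheque in envelope 1 | the presenter opened envelope 3, envelope 4, and envelope 5) = (1/24) / (1/10) = 5/12.

5/12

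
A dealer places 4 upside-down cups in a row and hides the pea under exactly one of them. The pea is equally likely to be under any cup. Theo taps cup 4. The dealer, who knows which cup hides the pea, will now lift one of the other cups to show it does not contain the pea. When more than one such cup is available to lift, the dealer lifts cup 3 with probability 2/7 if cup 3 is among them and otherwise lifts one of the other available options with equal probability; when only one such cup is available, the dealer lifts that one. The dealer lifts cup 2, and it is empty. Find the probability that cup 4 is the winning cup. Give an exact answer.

Apply Bayes' rule, conditioning on where the pea actually is.
If it is under cup 1 (prior 1/4): cup 3 is available but not opened, probability 5/7; weight (1/4)·(5/7) = 5/28.
If it is under cup 2 (prior 1/4): the dealer opened cup 2, so this case is ruled out; weight (1/4)·0 = 0.
If it is under cup 3 (prior 1/4): cup 3 holds the prize so is unavailable; the dealer chooses uniformly among the 2 others, probability 1/2; weight (1/4)·(1/2) = 1/8.
If it is under cup 4 (prior 1/4): cup 3 is available but not opened; cup 2 gets probability (1 − 2/7)/2 = 5/14; weight (1/4)·(5/14) = 5/56.
The weights sum to 11/28.
So P(the pea under cup 4 | the dealer opened cup 2) = (5/56) / (11/28) = 5/22.

5/22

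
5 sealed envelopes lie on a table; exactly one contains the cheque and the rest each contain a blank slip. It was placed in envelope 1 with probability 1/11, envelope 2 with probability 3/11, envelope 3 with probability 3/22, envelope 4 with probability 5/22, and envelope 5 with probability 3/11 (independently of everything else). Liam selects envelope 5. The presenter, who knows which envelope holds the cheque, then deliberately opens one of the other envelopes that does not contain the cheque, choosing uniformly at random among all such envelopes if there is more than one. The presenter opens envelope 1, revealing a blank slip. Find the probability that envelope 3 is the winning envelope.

Consider each possible location of the cheque in turn.
If it is in envelope 1 (prior 1/11): the presenter opened envelope 1, so this case is ruled out; weight (1/11)·0 = 0.
If it is in envelope 2 (prior 3/11): the presenter has 3 equally likely choices, so probability 1/3; weight (3/11)·(1/3) = 1/11.
If it is in envelope 3 (prior 3/22): the presenter has 3 equally likely choices, so probability 1/3; weight (3/22)·(1/3) = 1/22.
If it is in envelope 4 (prior 5/22): the presenter has 3 equally likely choices, so probability 1/3; weight (5/22)·(1/3) = 5/66.
If it is in envelope 5 (prior 3/11): the presenter has 4 equally likely choices, so probability 1/4; weight (3/11)·(1/4) = 3/44.
The weights sum to 37/132.
So P(the cheque in envelope 3 | the presenter opened envelope 1) = (1/22) / (37/132) = 6/37.

6/37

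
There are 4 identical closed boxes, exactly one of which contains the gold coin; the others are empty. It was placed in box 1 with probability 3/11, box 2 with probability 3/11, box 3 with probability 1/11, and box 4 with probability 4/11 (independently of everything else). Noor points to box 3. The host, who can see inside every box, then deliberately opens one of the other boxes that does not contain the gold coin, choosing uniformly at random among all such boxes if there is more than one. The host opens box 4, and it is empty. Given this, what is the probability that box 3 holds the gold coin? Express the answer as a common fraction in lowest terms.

1/10

Condition on the true location of the gold coin.
If it is in either of boxes 1 and 2 (prior 3/11 each): the host has 2 equally likely choices, so probability 1/2; weight (3/11)·(1/2) = 3/22 each.
If it is in box 3 (prior 1/11): the host has 3 equally likely choices, so probability 1/3; weight (1/11)·(1/3) = 1/33.
If it is in box 4 (prior 4/11): the host opened box 4, so this case is ruled out; weight (4/11)·0 = 0.
The weights sum to 10/33.
So P(the gold coin in box 3 | the host opened box 4) = (1/33) / (10/33) = 1/10.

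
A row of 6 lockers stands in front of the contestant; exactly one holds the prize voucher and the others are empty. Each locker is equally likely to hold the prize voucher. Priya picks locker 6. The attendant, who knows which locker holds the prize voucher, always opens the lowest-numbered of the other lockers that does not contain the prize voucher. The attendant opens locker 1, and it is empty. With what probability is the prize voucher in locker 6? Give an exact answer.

1/5

Consider each possible location of the prize voucher in turn.
If it is in locker 1 (prior 1/6): the attendant opened locker 1, so this case is ruled out; weight (1/6)·0 = 0.
If it is in any of lockers 2, 3, 4, 5, and 6 (prior 1/6 each): locker 1 is the lowest-numbered option available, probability 1; weight (1/6)·1 = 1/6 each.
The weights sum to 5/6.
So P(the prize voucher in locker 6 | the attendant opened locker 1) = (1/6) / (5/6) = 1/5.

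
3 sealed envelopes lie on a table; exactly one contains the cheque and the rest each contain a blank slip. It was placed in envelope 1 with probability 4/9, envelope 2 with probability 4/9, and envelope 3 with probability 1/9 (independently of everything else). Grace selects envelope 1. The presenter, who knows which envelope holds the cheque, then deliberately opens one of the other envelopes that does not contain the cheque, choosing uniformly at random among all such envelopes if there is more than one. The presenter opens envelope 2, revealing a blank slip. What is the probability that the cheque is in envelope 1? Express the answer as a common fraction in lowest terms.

2/3

Condition on the true location of the cheque.
If it is in envelope 1 (prior 4/9): the presenter has 2 equally likely choices, so probability 1/2; weight (4/9)·(1/2) = 2/9.
If it is in envelope 2 (prior 4/9): the presenter opened envelope 2, so this case is ruled out; weight (4/9)·0 = 0.
If it is in envelope 3 (prior 1/9): the presenter has no choice, probability 1; weight (1/9)·1 = 1/9.
The weights sum to 1/3.
So P(the cheque in envelope 1 | the presenter opened envelope 2) = (2/9) / (1/3) = 2/3.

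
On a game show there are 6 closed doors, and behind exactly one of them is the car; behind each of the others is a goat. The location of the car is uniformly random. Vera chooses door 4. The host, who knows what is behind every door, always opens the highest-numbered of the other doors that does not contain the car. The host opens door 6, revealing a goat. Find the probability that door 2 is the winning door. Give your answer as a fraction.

1/5

Condition on the true location of the car.
If it is behind any of doors 1, 2, 3, 4, and 5 (prior 1/6 each): door 6 is the highest-numbered option available, probability 1; weight (1/6)·1 = 1/6 each.
If it is behind door 6 (prior 1/6): the host opened door 6, so this case is ruled out; weight (1/6)·0 = 0.
The weights sum to 5/6.
So P(the car behind door 2 | the host opened door 6) = (1/6) / (5/6) = 1/5.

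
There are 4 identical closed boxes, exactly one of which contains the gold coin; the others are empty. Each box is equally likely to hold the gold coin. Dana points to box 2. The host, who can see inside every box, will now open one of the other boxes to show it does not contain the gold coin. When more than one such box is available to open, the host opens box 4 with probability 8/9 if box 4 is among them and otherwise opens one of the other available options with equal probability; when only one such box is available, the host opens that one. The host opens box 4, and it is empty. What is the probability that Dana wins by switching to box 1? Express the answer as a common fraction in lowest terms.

1/3

Condition on the true location of the gold coin.
If it is in any of boxes 1, 2, and 3 (prior 1/4 each): box 4 is available, opened with probability 8/9; weight (1/4)·(8/9) = 2/9 each.
If it is in box 4 (prior 1/4): the host opened box 4, so this case is ruled out; weight (1/4)·0 = 0.
The weights sum to 2/3.
So P(the gold coin in box 1 | the host opened box 4) = (2/9) / (2/3) = 1/3.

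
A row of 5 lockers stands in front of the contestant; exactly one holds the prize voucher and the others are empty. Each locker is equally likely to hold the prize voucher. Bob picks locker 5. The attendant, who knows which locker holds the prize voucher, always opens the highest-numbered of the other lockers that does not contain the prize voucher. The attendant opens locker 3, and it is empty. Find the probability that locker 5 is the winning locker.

Condition on the true location of the prize voucher.
If it is in any of lockers 1, 2, and 5 (prior 1/5 each): the attendant would have opened locker 4 instead, probability 0; weight (1/5)·0 = 0 each.
If it is in locker 3 (prior 1/5): the attendant opened locker 3, so this case is ruled out; weight (1/5)·0 = 0.
If it is in locker 4 (prior 1/5): locker 3 is the highest-numbered option available, probability 1; weight (1/5)·1 = 1/5.
The weights sum to 1/5.
So P(the prize voucher in locker 5 | the attendant opened locker 3) = 0 / (1/5) = 0.

0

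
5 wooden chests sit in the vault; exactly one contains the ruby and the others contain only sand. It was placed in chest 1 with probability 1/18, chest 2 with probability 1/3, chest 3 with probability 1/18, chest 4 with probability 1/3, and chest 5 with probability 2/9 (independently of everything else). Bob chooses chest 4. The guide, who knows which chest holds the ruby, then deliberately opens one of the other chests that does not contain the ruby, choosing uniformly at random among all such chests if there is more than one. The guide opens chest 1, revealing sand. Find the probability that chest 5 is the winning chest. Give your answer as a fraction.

8/31

Apply Bayes' rule, conditioning on where the ruby actually is.
If it is in chest 1 (prior 1/18): the guide opened chest 1, so this case is ruled out; weight (1/18)·0 = 0.
If it is in chest 2 (prior 1/3): the guide has 3 equally likely choices, so probability 1/3; weight (1/3)·(1/3) = 1/9.
If it is in chest 3 (prior 1/18): the guide has 3 equally likely choices, so probability 1/3; weight (1/18)·(1/3) = 1/54.
If it is in chest 4 (prior 1/3): the guide has 4 equally likely choices, so probability 1/4; weight (1/3)·(1/4) = 1/12.
If it is in chest 5 (prior 2/9): the guide has 3 equally likely choices, so probability 1/3; weight (2/9)·(1/3) = 2/27.
The weights sum to 31/108.
So P(the ruby in chest 5 | the guide opened chest 1) = (2/27) / (31/108) = 8/31.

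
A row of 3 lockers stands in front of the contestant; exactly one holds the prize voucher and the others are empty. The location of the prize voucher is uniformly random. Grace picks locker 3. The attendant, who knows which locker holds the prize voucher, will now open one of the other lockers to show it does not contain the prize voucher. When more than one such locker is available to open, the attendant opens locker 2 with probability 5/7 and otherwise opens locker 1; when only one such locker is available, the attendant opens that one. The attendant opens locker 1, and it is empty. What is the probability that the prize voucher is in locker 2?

7/9

Consider each possible location of the prize voucher in turn.
If it is in locker 1 (prior 1/3): the attendant opened locker 1, so this case is ruled out; weight (1/3)·0 = 0.
If it is in locker 2 (prior 1/3): only locker 1 is available, probability 1; weight (1/3)·1 = 1/3.
If it is in locker 3 (prior 1/3): locker 2 is available but not opened, probability 2/7; weight (1/3)·(2/7) = 2/21.
The weights sum to 3/7.
So P(the prize voucher in locker 2 | the attendant opened locker 1) = (1/3) / (3/7) = 7/9.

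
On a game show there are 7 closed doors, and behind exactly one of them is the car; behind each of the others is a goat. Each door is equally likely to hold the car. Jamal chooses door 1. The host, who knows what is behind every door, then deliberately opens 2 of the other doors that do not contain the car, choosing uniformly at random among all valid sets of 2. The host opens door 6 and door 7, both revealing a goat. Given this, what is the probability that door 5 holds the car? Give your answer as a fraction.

Condition on the true location of the car.
If it is behind door 1 (prior 1/7): the host has 15 equally likely choices, so probability 1/15; weight (1/7)·(1/15) = 1/105.
If it is behind any of doors 2, 3, 4, and 5 (prior 1/7 each): the host has 10 equally likely choices, so probability 1/10; weight (1/7)·(1/10) = 1/70 each.
If it is behind either of doors 6 and 7 (prior 1/7 each): that door was opened and seen not to hold the prize — ruled out; weight (1/7)·0 = 0 each.
The weights sum to 1/15.
So P(the car behind door 5 | the host opened door 6 and door 7) = (1/70) / (1/15) = 3/14.

3/14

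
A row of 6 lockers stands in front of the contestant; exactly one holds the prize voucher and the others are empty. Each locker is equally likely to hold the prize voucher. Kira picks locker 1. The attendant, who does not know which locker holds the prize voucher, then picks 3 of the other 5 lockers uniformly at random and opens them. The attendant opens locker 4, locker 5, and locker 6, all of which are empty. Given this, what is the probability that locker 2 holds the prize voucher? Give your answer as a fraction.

Apply Bayes' rule, conditioning on where the prize voucher actually is.
If it is in any of lockers 1, 2, and 3 (prior 1/6 each): the attendant picks exactly this set with probability 1/10 regardless, and none is the prize; weight (1/6)·(1/10) = 1/60 each.
If it is in any of lockers 4, 5, and 6 (prior 1/6 each): that locker was opened and seen not to hold the prize — ruled out; weight (1/6)·0 = 0 each.
The weights sum to 1/20.
So P(the prize voucher in locker 2 | the attendant opened locker 4, locker 5, and locker 6) = (1/60) / (1/20) = 1/3.

1/3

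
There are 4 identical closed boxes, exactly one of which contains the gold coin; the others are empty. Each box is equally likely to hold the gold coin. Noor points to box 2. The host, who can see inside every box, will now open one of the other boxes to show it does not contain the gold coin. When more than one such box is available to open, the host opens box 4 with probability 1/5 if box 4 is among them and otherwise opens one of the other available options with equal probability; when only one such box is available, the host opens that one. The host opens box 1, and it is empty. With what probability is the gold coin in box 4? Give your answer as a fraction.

5/17

Consider each possible location of the gold coin in turn.
If it is in box 1 (prior 1/4): the host opened box 1, so this case is ruled out; weight (1/4)·0 = 0.
If it is in box 2 (prior 1/4): box 4 is available but not opened; box 1 gets probability (1 − 1/5)/2 = 2/5; weight (1/4)·(2/5) = 1/10.
If it is in box 3 (prior 1/4): box 4 is available but not opened, probability 4/5; weight (1/4)·(4/5) = 1/5.
If it is in box 4 (prior 1/4): box 4 holds the prize so is unavailable; the host chooses uniformly among the 2 others, probability 1/2; weight (1/4)·(1/2) = 1/8.
The weights sum to 17/40.
So P(the gold coin in box 4 | the host opened box 1) = (1/8) / (17/40) = 5/17.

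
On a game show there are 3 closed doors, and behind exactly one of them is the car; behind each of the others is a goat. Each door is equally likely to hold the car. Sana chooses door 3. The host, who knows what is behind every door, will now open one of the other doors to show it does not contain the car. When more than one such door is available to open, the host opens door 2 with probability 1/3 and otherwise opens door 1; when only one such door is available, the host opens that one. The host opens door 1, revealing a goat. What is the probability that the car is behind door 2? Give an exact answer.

Apply Bayes' rule, conditioning on where the car actually is.
If it is behind door 1 (prior 1/3): the host opened door 1, so this case is ruled out; weight (1/3)·0 = 0.
If it is behind door 2 (prior 1/3): only door 1 is available, probability 1; weight (1/3)·1 = 1/3.
If it is behind door 3 (prior 1/3): door 2 is available but not opened, probability 2/3; weight (1/3)·(2/3) = 2/9.
The weights sum to 5/9.
So P(the car behind door 2 | the host opened door 1) = (1/3) / (5/9) = 3/5.

3/5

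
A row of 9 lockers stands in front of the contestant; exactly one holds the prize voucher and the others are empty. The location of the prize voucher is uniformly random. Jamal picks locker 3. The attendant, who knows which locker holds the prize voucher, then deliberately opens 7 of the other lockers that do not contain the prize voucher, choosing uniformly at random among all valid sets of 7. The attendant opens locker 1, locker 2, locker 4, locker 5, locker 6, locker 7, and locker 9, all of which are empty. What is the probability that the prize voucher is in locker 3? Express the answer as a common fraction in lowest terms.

Condition on the true location of the prize voucher.
If it is in any of lockers 1, 2, 4, 5, 6, 7, and 9 (prior 1/9 each): that locker was opened and seen not to hold the prize — ruled out; weight (1/9)·0 = 0 each.
If it is in locker 3 (prior 1/9): the attendant has 8 equally likely choices, so probability 1/8; weight (1/9)·(1/8) = 1/72.
If it is in locker 8 (prior 1/9): the attendant has no choice, probability 1; weight (1/9)·1 = 1/9.
The weights sum to 1/8.
So P(the prize voucher in locker 3 | the attendant opened locker 1, locker 2, locker 4, locker 5, locker 6, locker 7, and locker 9) = (1/72) / (1/8) = 1/9.

1/9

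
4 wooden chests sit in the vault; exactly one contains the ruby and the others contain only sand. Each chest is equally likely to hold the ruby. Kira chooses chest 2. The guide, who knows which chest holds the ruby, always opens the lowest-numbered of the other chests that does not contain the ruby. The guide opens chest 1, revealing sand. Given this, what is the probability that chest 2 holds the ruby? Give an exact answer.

1/3

Condition on the true location of the ruby.
If it is in chest 1 (prior 1/4): the guide opened chest 1, so this case is ruled out; weight (1/4)·0 = 0.
If it is in any of chests 2, 3, and 4 (prior 1/4 each): chest 1 is the lowest-numbered option available, probability 1; weight (1/4)·1 = 1/4 each.
The weights sum to 3/4.
So P(the ruby in chest 2 | the guide opened chest 1) = (1/4) / (3/4) = 1/3.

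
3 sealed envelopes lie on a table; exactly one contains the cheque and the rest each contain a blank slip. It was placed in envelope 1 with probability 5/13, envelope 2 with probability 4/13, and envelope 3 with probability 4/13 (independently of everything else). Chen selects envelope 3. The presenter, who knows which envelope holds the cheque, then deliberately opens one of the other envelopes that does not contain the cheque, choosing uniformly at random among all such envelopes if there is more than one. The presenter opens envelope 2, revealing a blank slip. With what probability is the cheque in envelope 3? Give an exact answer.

Condition on the true location of the cheque.
If it is in envelope 1 (prior 5/13): the presenter has no choice, probability 1; weight (5/13)·1 = 5/13.
If it is in envelope 2 (prior 4/13): the presenter opened envelope 2, so this case is ruled out; weight (4/13)·0 = 0.
If it is in envelope 3 (prior 4/13): the presenter has 2 equally likely choices, so probability 1/2; weight (4/13)·(1/2) = 2/13.
The weights sum to 7/13.
So P(the cheque in envelope 3 | the presenter opened envelope 2) = (2/13) / (7/13) = 2/7.

2/7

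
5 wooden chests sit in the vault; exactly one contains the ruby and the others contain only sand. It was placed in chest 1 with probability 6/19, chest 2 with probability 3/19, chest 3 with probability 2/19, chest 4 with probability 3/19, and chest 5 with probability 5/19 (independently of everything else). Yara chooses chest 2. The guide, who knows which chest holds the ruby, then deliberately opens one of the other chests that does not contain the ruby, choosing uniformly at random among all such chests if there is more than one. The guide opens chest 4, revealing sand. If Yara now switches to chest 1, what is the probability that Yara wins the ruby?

24/61

Condition on the true location of the ruby.
If it is in chest 1 (prior 6/19): the guide has 3 equally likely choices, so probability 1/3; weight (6/19)·(1/3) = 2/19.
If it is in chest 2 (prior 3/19): the guide has 4 equally likely choices, so probability 1/4; weight (3/19)·(1/4) = 3/76.
If it is in chest 3 (prior 2/19): the guide has 3 equally likely choices, so probability 1/3; weight (2/19)·(1/3) = 2/57.
If it is in chest 4 (prior 3/19): the guide opened chest 4, so this case is ruled out; weight (3/19)·0 = 0.
If it is in chest 5 (prior 5/19): the guide has 3 equally likely choices, so probability 1/3; weight (5/19)·(1/3) = 5/57.
The weights sum to 61/228.
So P(the ruby in chest 1 | the guide opened chest 4) = (2/19) / (61/228) = 24/61.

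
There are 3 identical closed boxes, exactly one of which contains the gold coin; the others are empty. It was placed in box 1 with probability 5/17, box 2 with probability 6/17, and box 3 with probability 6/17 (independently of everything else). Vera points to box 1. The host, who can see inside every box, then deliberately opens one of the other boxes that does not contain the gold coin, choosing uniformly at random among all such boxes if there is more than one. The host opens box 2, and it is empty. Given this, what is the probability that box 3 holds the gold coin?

Apply Bayes' rule, conditioning on where the gold coin actually is.
If it is in box 1 (prior 5/17): the host has 2 equally likely choices, so probability 1/2; weight (5/17)·(1/2) = 5/34.
If it is in box 2 (prior 6/17): the host opened box 2, so this case is ruled out; weight (6/17)·0 = 0.
If it is in box 3 (prior 6/17): the host has no choice, probability 1; weight (6/17)·1 = 6/17.
The weights sum to 1/2.
So P(the gold coin in box 3 | the host opened box 2) = (6/17) / (1/2) = 12/17.

12/17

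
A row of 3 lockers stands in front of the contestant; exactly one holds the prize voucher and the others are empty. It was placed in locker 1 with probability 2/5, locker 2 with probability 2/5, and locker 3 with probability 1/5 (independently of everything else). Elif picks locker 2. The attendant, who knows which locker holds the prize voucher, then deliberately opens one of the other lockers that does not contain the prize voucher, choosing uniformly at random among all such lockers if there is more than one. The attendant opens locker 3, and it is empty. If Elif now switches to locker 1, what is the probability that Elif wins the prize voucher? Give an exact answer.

2/3

Condition on the true location of the prize voucher.
If it is in locker 1 (prior 2/5): the attendant has no choice, probability 1; weight (2/5)·1 = 2/5.
If it is in locker 2 (prior 2/5): the attendant has 2 equally likely choices, so probability 1/2; weight (2/5)·(1/2) = 1/5.
If it is in locker 3 (prior 1/5): the attendant opened locker 3, so this case is ruled out; weight (1/5)·0 = 0.
The weights sum to 3/5.
So P(the prize voucher in locker 1 | the attendant opened locker 3) = (2/5) / (3/5) = 2/3.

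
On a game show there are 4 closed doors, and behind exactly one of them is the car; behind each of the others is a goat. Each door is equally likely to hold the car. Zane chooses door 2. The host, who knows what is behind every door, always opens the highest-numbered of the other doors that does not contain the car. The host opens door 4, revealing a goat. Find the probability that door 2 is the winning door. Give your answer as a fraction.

Condition on the true location of the car.
If it is behind any of doors 1, 2, and 3 (prior 1/4 each): door 4 is the highest-numbered option available, probability 1; weight (1/4)·1 = 1/4 each.
If it is behind door 4 (prior 1/4): the host opened door 4, so this case is ruled out; weight (1/4)·0 = 0.
The weights sum to 3/4.
So P(the car behind door 2 | the host opened door 4) = (1/4) / (3/4) = 1/3.

1/3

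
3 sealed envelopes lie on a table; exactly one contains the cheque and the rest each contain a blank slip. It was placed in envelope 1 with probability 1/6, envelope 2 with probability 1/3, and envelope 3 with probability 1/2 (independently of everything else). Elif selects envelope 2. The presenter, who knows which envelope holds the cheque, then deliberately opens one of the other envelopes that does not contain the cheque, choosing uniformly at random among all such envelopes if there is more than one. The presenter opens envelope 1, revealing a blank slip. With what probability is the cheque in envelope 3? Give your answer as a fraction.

3/4

Condition on the true location of the cheque.
If it is in envelope 1 (prior 1/6): the presenter opened envelope 1, so this case is ruled out; weight (1/6)·0 = 0.
If it is in envelope 2 (prior 1/3): the presenter has 2 equally likely choices, so probability 1/2; weight (1/3)·(1/2) = 1/6.
If it is in envelope 3 (prior 1/2): the presenter has no choice, probability 1; weight (1/2)·1 = 1/2.
The weights sum to 2/3.
So P(the cheque in envelope 3 | the presenter opened envelope 1) = (1/2) / (2/3) = 3/4.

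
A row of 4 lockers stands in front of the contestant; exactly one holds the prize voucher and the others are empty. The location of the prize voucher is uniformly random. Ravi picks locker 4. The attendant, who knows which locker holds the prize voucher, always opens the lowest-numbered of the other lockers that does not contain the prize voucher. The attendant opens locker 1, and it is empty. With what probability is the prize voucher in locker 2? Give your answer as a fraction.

1/3

Apply Bayes' rule, conditioning on where the prize voucher actually is.
If it is in locker 1 (prior 1/4): the attendant opened locker 1, so this case is ruled out; weight (1/4)·0 = 0.
If it is in any of lockers 2, 3, and 4 (prior 1/4 each): locker 1 is the lowest-numbered option available, probability 1; weight (1/4)·1 = 1/4 each.
The weights sum to 3/4.
So P(the prize voucher in locker 2 | the attendant opened locker 1) = (1/4) / (3/4) = 1/3.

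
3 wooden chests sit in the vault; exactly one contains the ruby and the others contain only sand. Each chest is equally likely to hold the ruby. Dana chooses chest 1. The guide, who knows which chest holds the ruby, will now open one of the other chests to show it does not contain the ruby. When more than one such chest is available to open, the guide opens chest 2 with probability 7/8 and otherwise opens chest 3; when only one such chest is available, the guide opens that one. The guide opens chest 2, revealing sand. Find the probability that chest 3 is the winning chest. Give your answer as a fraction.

8/15

Consider each possible location of the ruby in turn.
If it is in chest 1 (prior 1/3): chest 2 is available, opened with probability 7/8; weight (1/3)·(7/8) = 7/24.
If it is in chest 2 (prior 1/3): the guide opened chest 2, so this case is ruled out; weight (1/3)·0 = 0.
If it is in chest 3 (prior 1/3): only chest 2 is available, probability 1; weight (1/3)·1 = 1/3.
The weights sum to 5/8.
So P(the ruby in chest 3 | the guide opened chest 2) = (1/3) / (5/8) = 8/15.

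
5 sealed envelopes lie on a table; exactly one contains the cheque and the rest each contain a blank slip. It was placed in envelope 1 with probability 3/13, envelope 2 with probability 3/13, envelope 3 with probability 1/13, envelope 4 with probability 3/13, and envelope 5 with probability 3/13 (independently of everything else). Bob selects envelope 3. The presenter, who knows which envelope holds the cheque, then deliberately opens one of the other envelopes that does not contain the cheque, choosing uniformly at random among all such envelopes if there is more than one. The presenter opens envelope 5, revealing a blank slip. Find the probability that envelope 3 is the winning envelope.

Apply Bayes' rule, conditioning on where the cheque actually is.
If it is in any of envelopes 1, 2, and 4 (prior 3/13 each): the presenter has 3 equally likely choices, so probability 1/3; weight (3/13)·(1/3) = 1/13 each.
If it is in envelope 3 (prior 1/13): the presenter has 4 equally likely choices, so probability 1/4; weight (1/13)·(1/4) = 1/52.
If it is in envelope 5 (prior 3/13): the presenter opened envelope 5, so this case is ruled out; weight (3/13)·0 = 0.
The weights sum to 1/4.
So P(the cheque in envelope 3 | the presenter opened envelope 5) = (1/52) / (1/4) = 1/13.

1/13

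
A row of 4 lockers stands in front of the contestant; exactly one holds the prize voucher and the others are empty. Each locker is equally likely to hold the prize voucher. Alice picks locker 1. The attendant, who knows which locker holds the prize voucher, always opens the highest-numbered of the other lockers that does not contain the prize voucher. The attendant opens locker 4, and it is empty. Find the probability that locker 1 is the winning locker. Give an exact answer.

1/3

Consider each possible location of the prize voucher in turn.
If it is in any of lockers 1, 2, and 3 (prior 1/4 each): locker 4 is the highest-numbered option available, probability 1; weight (1/4)·1 = 1/4 each.
If it is in locker 4 (prior 1/4): the attendant opened locker 4, so this case is ruled out; weight (1/4)·0 = 0.
The weights sum to 3/4.
So P(the prize voucher in locker 1 | the attendant opened locker 4) = (1/4) / (3/4) = 1/3.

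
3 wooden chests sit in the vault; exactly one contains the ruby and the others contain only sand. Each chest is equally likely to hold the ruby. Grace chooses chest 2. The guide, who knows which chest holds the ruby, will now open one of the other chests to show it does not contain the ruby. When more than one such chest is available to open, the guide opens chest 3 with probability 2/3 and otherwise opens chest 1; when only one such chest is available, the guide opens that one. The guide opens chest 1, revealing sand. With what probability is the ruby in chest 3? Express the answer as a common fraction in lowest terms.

3/4

Condition on the true location of the ruby.
If it is in chest 1 (prior 1/3): the guide opened chest 1, so this case is ruled out; weight (1/3)·0 = 0.
If it is in chest 2 (prior 1/3): chest 3 is available but not opened, probability 1/3; weight (1/3)·(1/3) = 1/9.
If it is in chest 3 (prior 1/3): only chest 1 is available, probability 1; weight (1/3)·1 = 1/3.
The weights sum to 4/9.
So P(the ruby in chest 3 | the guide opened chest 1) = (1/3) / (4/9) = 3/4.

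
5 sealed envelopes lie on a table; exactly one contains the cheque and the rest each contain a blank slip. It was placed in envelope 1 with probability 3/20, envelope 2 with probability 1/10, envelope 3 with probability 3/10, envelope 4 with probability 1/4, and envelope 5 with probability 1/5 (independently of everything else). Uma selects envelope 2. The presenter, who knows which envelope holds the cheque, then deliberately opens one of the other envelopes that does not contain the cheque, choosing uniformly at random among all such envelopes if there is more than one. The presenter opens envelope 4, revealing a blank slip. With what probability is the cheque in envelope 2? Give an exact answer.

Consider each possible location of the cheque in turn.
If it is in envelope 1 (prior 3/20): the presenter has 3 equally likely choices, so probability 1/3; weight (3/20)·(1/3) = 1/20.
If it is in envelope 2 (prior 1/10): the presenter has 4 equally likely choices, so probability 1/4; weight (1/10)·(1/4) = 1/40.
If it is in envelope 3 (prior 3/10): the presenter has 3 equally likely choices, so probability 1/3; weight (3/10)·(1/3) = 1/10.
If it is in envelope 4 (prior 1/4): the presenter opened envelope 4, so this case is ruled out; weight (1/4)·0 = 0.
If it is in envelope 5 (prior 1/5): the presenter has 3 equally likely choices, so probability 1/3; weight (1/5)·(1/3) = 1/15.
The weights sum to 29/120.
So P(the cheque in envelope 2 | the presenter opened envelope 4) = (1/40) / (29/120) = 3/29.

3/29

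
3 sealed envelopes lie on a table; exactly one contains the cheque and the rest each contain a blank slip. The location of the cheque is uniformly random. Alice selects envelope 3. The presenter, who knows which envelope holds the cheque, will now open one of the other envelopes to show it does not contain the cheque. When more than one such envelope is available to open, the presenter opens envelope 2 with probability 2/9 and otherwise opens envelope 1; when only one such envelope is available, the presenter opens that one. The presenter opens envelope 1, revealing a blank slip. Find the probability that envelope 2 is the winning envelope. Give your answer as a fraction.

9/16

Apply Bayes' rule, conditioning on where the cheque actually is.
If it is in envelope 1 (prior 1/3): the presenter opened envelope 1, so this case is ruled out; weight (1/3)·0 = 0.
If it is in envelope 2 (prior 1/3): only envelope 1 is available, probability 1; weight (1/3)·1 = 1/3.
If it is in envelope 3 (prior 1/3): envelope 2 is available but not opened, probability 7/9; weight (1/3)·(7/9) = 7/27.
The weights sum to 16/27.
So P(the cheque in envelope 2 | the presenter opened envelope 1) = (1/3) / (16/27) = 9/16.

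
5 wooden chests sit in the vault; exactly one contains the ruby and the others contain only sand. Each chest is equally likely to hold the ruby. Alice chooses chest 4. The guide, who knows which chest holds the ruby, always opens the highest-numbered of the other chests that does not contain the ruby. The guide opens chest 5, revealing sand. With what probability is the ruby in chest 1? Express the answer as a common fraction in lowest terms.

Apply Bayes' rule, conditioning on where the ruby actually is.
If it is in any of chests 1, 2, 3, and 4 (prior 1/5 each): chest 5 is the highest-numbered option available, probability 1; weight (1/5)·1 = 1/5 each.
If it is in chest 5 (prior 1/5): the guide opened chest 5, so this case is ruled out; weight (1/5)·0 = 0.
The weights sum to 4/5.
So P(the ruby in chest 1 | the guide opened chest 5) = (1/5) / (4/5) = 1/4.

1/4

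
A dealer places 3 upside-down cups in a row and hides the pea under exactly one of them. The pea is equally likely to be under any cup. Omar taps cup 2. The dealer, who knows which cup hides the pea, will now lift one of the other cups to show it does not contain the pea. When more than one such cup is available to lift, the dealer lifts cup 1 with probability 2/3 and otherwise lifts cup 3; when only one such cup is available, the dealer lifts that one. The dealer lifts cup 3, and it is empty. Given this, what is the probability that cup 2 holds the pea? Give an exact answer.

1/4

Consider each possible location of the pea in turn.
If it is under cup 1 (prior 1/3): only cup 3 is available, probability 1; weight (1/3)·1 = 1/3.
If it is under cup 2 (prior 1/3): cup 1 is available but not opened, probability 1/3; weight (1/3)·(1/3) = 1/9.
If it is under cup 3 (prior 1/3): the dealer opened cup 3, so this case is ruled out; weight (1/3)·0 = 0.
The weights sum to 4/9.
So P(the pea under cup 2 | the dealer opened cup 3) = (1/9) / (4/9) = 1/4.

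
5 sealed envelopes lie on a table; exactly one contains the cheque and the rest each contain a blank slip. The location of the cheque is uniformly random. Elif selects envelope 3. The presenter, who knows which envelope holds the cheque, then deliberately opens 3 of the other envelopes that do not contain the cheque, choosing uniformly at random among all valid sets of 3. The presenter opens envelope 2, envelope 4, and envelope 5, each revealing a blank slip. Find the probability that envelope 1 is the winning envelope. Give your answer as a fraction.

Condition on the true location of the cheque.
If it is in envelope 1 (prior 1/5): the presenter has no choice, probability 1; weight (1/5)·1 = 1/5.
If it is in any of envelopes 2, 4, and 5 (prior 1/5 each): that envelope was opened and seen not to hold the prize — ruled out; weight (1/5)·0 = 0 each.
If it is in envelope 3 (prior 1/5): the presenter has 4 equally likely choices, so probability 1/4; weight (1/5)·(1/4) = 1/20.
The weights sum to 1/4.
So P(the cheque in envelope 1 | the presenter opened envelope 2, envelope 4, and envelope 5) = (1/5) / (1/4) = 4/5.

4/5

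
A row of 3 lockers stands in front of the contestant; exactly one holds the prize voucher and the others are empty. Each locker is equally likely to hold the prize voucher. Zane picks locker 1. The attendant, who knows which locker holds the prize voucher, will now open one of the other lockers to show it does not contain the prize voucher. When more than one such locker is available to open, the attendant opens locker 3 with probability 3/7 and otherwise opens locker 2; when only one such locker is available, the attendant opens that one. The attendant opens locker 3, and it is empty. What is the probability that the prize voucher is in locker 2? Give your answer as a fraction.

7/10

Consider each possible location of the prize voucher in turn.
If it is in locker 1 (prior 1/3): locker 3 is available, opened with probability 3/7; weight (1/3)·(3/7) = 1/7.
If it is in locker 2 (prior 1/3): only locker 3 is available, probability 1; weight (1/3)·1 = 1/3.
If it is in locker 3 (prior 1/3): the attendant opened locker 3, so this case is ruled out; weight (1/3)·0 = 0.
The weights sum to 10/21.
So P(the prize voucher in locker 2 | the attendant opened locker 3) = (1/3) / (10/21) = 7/10.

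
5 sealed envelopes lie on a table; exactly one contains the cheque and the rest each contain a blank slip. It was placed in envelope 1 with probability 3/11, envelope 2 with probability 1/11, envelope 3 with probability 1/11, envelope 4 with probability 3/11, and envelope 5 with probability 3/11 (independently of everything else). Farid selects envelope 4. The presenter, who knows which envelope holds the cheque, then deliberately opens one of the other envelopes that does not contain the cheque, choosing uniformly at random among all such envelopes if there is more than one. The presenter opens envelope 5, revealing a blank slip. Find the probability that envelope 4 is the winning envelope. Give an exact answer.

9/29

Consider each possible location of the cheque in turn.
If it is in envelope 1 (prior 3/11): the presenter has 3 equally likely choices, so probability 1/3; weight (3/11)·(1/3) = 1/11.
If it is in either of envelopes 2 and 3 (prior 1/11 each): the presenter has 3 equally likely choices, so probability 1/3; weight (1/11)·(1/3) = 1/33 each.
If it is in envelope 4 (prior 3/11): the presenter has 4 equally likely choices, so probability 1/4; weight (3/11)·(1/4) = 3/44.
If it is in envelope 5 (prior 3/11): the presenter opened envelope 5, so this case is ruled out; weight (3/11)·0 = 0.
The weights sum to 29/132.
So P(the cheque in envelope 4 | the presenter opened envelope 5) = (3/44) / (29/132) = 9/29.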